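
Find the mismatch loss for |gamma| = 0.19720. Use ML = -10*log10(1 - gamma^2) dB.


ML = -10 * log10(1 - 0.19720^2) = -10 * log10(0.96111216) = 0.1723 dB

0.1723 dB


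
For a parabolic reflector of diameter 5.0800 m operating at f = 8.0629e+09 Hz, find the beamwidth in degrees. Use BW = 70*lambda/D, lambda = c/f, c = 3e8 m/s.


lambda = c / f = 3.0000e+08 / 8.0629e+09 = 0.03720746 m
BW = 70 * 0.03720746 / 5.0800 = 0.5127 deg

0.5127 deg


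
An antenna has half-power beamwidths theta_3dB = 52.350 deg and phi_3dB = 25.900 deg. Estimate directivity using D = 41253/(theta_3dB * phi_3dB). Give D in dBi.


D_linear = 41253 / (52.350 * 25.900) = 30.42560
D_dBi = 10 * log10(30.42560) = 14.83 dBi

14.83 dBi


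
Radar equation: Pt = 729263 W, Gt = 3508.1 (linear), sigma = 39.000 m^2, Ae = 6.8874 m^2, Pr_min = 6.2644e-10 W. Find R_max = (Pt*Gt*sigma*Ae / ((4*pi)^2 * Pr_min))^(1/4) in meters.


R^4 = 729263*3508.1*39.000*6.8874 / ((4*pi)^2 * 6.2644e-10) = 6.946673e+18
R_max = 6.946673e+18^0.25 = 51339 m

51339 m


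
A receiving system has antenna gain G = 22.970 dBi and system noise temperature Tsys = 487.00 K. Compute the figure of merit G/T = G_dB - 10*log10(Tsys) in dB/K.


G/T = 22.970 - 10*log10(487.00) = 22.970 - 26.87529 = -3.905 dB/K

-3.905 dB/K


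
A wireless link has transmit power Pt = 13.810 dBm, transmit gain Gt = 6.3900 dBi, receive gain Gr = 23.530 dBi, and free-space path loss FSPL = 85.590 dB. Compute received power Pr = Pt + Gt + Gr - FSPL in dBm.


Pr = 13.810 + 6.3900 + 23.530 - 85.590 = -41.86 dBm

-41.86 dBm


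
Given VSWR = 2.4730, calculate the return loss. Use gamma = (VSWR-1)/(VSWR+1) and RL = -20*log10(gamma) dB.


gamma = (2.4730 - 1) / (2.4730 + 1) = 0.4241290
RL = -20 * log10(0.4241290) = 7.450 dB

7.450 dB


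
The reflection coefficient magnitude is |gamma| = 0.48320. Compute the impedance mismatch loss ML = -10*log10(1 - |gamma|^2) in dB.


ML = -10 * log10(1 - 0.48320^2) = -10 * log10(0.76651776) = 1.155 dB

1.155 dB


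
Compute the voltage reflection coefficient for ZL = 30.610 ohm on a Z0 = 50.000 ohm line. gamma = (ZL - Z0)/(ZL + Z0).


gamma = (30.610 - 50.000) / (30.610 + 50.000) = -0.2405

-0.2405


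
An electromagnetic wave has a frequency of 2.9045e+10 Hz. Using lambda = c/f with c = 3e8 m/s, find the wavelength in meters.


lambda = c / f = 3.0000e+08 / 2.9045e+10 = 0.01033 m

0.01033 m


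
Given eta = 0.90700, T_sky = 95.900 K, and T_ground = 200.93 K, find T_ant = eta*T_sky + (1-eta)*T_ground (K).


T_ant = 0.90700 * 95.900 + (1 - 0.90700) * 200.93 = 105.7 K

105.7 K


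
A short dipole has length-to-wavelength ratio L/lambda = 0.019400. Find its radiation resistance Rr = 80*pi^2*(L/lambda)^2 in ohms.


Rr = 80 * pi^2 * (0.019400)^2 = 80 * 9.869604 * 3.763600e-04 = 0.2972 ohm

0.2972 ohm


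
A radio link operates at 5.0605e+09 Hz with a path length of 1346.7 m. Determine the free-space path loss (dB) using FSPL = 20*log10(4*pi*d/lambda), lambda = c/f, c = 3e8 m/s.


lambda = c / f = 3.0000e+08 / 5.0605e+09 = 0.05928268 m
FSPL = 20 * log10(4*pi*1346.7/0.05928268) = 109.1 dB

109.1 dB


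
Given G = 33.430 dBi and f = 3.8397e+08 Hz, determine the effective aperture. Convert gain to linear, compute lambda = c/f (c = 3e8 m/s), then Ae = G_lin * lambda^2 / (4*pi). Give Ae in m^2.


lambda = c / f = 3.0000e+08 / 3.8397e+08 = 0.7813110 m
G_linear = 10^(33.430/10) = 2202.926
Ae = G_linear * lambda^2 / (4*pi) = 2202.926 * 0.7813110^2 / (4*pi) = 107.0 m^2

107.0 m^2


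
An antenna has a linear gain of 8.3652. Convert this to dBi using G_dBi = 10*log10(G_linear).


G_dBi = 10 * log10(8.3652) = 9.225 dBi

9.225 dBi


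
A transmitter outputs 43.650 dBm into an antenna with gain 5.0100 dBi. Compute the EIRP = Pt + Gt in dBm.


EIRP = Pt + Gt = 43.650 + 5.0100 = 48.66 dBm

48.66 dBm


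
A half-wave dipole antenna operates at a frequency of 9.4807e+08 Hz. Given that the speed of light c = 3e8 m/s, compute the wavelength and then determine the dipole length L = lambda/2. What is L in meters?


lambda = c / f = 3.0000e+08 / 9.4807e+08 = 0.3164323 m
L = lambda / 2 = 0.3164323 / 2 = 0.1582 m

0.1582 m


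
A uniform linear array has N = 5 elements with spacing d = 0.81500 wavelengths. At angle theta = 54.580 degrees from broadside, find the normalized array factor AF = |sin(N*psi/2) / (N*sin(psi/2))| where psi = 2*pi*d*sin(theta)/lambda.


psi = 2*pi*0.81500*sin(54.580 deg) = 4.173067 rad
AF = |sin(5*4.173067/2) / (5*sin(4.173067/2))| = 0.1944

0.1944


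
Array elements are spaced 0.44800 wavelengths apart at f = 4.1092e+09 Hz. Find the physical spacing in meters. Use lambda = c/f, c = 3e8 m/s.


lambda = c / f = 3.0000e+08 / 4.1092e+09 = 0.07300691 m
d = 0.44800 * 0.07300691 = 0.03271 m

0.03271 m


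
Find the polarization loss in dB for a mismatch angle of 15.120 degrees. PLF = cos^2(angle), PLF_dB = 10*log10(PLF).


PLF_linear = cos^2(15.120 deg) = 0.9319617
PLF_dB = 10 * log10(0.9319617) = -0.3060 dB

-0.3060 dB


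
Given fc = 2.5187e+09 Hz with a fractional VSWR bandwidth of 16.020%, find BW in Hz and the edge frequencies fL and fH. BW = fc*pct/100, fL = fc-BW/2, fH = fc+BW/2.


BW = 2.5187e+09 * 16.020/100 = 4.034957e+08 Hz
fL = 2.5187e+09 - 4.034957e+08/2 = 2.317e+09 Hz
fH = 2.5187e+09 + 4.034957e+08/2 = 2.720e+09 Hz

BW=4.035e+08 Hz, fL=2.317e+09 Hz, fH=2.720e+09 Hz


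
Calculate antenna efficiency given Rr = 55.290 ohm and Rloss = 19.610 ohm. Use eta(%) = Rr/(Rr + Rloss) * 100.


eta = 55.290 / (55.290 + 19.610) * 100 = 73.82%

73.82%


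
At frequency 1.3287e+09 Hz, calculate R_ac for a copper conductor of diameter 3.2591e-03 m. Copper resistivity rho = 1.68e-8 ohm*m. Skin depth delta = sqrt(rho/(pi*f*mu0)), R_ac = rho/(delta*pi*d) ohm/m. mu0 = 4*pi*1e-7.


delta = sqrt(1.68e-8 / (pi * 1.3287e+09 * 4*pi*1e-7)) = 1.789622e-06 m
R_ac = 1.68e-8 / (1.789622e-06 * pi * 3.2591e-03) = 0.9169 ohm/m

0.9169 ohm/m


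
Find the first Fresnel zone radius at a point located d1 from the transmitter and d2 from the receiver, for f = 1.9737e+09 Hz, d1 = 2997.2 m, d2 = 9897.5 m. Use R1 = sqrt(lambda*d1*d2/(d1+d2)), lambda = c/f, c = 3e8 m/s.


lambda = c / f = 3.0000e+08 / 1.9737e+09 = 0.1519988 m
R1 = sqrt(0.1519988 * 2997.2 * 9897.5 / (2997.2 + 9897.5)) = 18.70 m

18.70 m


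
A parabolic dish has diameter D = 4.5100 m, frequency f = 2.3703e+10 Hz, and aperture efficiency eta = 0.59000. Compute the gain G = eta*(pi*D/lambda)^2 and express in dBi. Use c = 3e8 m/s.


lambda = c / f = 3.0000e+08 / 2.3703e+10 = 0.01265663 m
G_linear = 0.59000 * (pi * 4.5100 / 0.01265663)^2 = 739381.7
G_dBi = 10 * log10(739381.7) = 58.69 dBi

58.69 dBi


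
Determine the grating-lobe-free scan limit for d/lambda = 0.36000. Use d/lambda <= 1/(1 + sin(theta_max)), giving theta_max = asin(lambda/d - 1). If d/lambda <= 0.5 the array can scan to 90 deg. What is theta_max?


lambda/d - 1 = 1/0.36000 - 1 = 1.777778 >= 1
d/lambda <= 0.5, so the array can scan to endfire without grating lobes: theta_max = 90 deg

90 deg


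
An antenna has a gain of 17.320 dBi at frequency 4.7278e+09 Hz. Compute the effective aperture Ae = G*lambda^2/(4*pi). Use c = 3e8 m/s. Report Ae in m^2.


lambda = c / f = 3.0000e+08 / 4.7278e+09 = 0.06345446 m
G_linear = 10^(17.320/10) = 53.95106
Ae = G_linear * lambda^2 / (4*pi) = 53.95106 * 0.06345446^2 / (4*pi) = 0.01729 m^2

0.01729 m^2


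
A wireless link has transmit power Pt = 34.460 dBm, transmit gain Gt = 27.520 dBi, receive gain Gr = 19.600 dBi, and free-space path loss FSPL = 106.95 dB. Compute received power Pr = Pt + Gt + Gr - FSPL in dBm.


Pr = 34.460 + 27.520 + 19.600 - 106.95 = -25.37 dBm

-25.37 dBm


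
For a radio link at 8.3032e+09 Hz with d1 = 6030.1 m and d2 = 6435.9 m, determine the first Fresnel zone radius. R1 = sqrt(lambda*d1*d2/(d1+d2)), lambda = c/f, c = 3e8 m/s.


lambda = c / f = 3.0000e+08 / 8.3032e+09 = 0.03613065 m
R1 = sqrt(0.03613065 * 6030.1 * 6435.9 / (6030.1 + 6435.9)) = 10.61 m

10.61 m


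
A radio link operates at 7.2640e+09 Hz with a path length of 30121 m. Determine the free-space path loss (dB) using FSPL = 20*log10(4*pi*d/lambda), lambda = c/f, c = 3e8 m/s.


lambda = c / f = 3.0000e+08 / 7.2640e+09 = 0.04129956 m
FSPL = 20 * log10(4*pi*30121/0.04129956) = 139.2 dB

139.2 dB


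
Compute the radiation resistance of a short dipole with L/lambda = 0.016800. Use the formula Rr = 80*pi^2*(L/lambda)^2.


Rr = 80 * pi^2 * (0.016800)^2 = 80 * 9.869604 * 2.822400e-04 = 0.2228 ohm

0.2228 ohm


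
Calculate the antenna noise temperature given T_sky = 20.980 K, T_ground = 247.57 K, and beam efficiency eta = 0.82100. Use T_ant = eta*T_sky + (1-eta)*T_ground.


T_ant = 0.82100 * 20.980 + (1 - 0.82100) * 247.57 = 61.54 K

61.54 K


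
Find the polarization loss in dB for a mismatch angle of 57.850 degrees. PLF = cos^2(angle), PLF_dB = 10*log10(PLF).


PLF_linear = cos^2(57.850 deg) = 0.2831705
PLF_dB = 10 * log10(0.2831705) = -5.480 dB

-5.480 dB


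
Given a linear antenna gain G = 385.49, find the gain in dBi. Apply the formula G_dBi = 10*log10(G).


G_dBi = 10 * log10(385.49) = 25.86 dBi

25.86 dBi


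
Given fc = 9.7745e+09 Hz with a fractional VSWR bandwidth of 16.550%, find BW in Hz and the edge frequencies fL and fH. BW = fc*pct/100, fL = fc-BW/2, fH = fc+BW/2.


BW = 9.7745e+09 * 16.550/100 = 1.617680e+09 Hz
fL = 9.7745e+09 - 1.617680e+09/2 = 8.966e+09 Hz
fH = 9.7745e+09 + 1.617680e+09/2 = 1.058e+10 Hz

BW=1.618e+09 Hz, fL=8.966e+09 Hz, fH=1.058e+10 Hz


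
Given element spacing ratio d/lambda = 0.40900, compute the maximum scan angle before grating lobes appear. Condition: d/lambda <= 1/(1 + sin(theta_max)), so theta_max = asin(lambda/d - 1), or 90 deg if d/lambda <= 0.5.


lambda/d - 1 = 1/0.40900 - 1 = 1.444988 >= 1
d/lambda <= 0.5, so the array can scan to endfire without grating lobes: theta_max = 90 deg

90 deg


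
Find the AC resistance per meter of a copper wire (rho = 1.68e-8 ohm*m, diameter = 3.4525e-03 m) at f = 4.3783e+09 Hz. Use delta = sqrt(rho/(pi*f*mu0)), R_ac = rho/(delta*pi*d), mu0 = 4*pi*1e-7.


delta = sqrt(1.68e-8 / (pi * 4.3783e+09 * 4*pi*1e-7)) = 9.858754e-07 m
R_ac = 1.68e-8 / (9.858754e-07 * pi * 3.4525e-03) = 1.571 ohm/m

1.571 ohm/m


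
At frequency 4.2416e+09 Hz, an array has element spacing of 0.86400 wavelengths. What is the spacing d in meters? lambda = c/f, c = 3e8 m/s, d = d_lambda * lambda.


lambda = c / f = 3.0000e+08 / 4.2416e+09 = 0.07072803 m
d = 0.86400 * 0.07072803 = 0.06111 m

0.06111 m


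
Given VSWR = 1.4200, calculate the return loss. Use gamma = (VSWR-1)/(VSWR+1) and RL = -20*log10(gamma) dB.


gamma = (1.4200 - 1) / (1.4200 + 1) = 0.1735537
RL = -20 * log10(0.1735537) = 15.21 dB

15.21 dB


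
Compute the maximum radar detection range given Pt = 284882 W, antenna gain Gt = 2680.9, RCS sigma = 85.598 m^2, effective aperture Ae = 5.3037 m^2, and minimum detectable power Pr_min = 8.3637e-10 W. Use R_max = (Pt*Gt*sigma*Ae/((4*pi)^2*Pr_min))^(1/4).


R^4 = 284882*2680.9*85.598*5.3037 / ((4*pi)^2 * 8.3637e-10) = 2.625246e+18
R_max = 2.625246e+18^0.25 = 40252 m

40252 m


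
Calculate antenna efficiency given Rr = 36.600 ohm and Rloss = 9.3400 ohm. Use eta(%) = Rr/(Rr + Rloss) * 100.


eta = 36.600 / (36.600 + 9.3400) * 100 = 79.67%

79.67%


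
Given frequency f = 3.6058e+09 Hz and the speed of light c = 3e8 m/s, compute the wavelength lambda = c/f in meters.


lambda = c / f = 3.0000e+08 / 3.6058e+09 = 0.08320 m

0.08320 m


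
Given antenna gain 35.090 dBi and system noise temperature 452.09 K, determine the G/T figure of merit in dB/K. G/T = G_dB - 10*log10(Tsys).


G/T = 35.090 - 10*log10(452.09) = 35.090 - 26.55225 = 8.538 dB/K

8.538 dB/K


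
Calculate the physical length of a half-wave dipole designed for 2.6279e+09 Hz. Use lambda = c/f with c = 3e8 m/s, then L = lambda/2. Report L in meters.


lambda = c / f = 3.0000e+08 / 2.6279e+09 = 0.1141596 m
L = lambda / 2 = 0.1141596 / 2 = 0.05708 m

0.05708 m


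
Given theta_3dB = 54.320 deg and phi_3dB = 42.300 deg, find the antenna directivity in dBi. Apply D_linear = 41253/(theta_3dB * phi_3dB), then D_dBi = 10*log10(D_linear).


D_linear = 41253 / (54.320 * 42.300) = 17.95376
D_dBi = 10 * log10(17.95376) = 12.54 dBi

12.54 dBi


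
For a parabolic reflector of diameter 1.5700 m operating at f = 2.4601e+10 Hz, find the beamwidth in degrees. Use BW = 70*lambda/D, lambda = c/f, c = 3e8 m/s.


lambda = c / f = 3.0000e+08 / 2.4601e+10 = 0.01219463 m
BW = 70 * 0.01219463 / 1.5700 = 0.5437 deg

0.5437 deg


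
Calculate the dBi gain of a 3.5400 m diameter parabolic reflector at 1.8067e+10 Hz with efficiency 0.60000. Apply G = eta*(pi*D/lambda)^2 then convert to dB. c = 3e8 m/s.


lambda = c / f = 3.0000e+08 / 1.8067e+10 = 0.01660486 m
G_linear = 0.60000 * (pi * 3.5400 / 0.01660486)^2 = 269145.5
G_dBi = 10 * log10(269145.5) = 54.30 dBi

54.30 dBi


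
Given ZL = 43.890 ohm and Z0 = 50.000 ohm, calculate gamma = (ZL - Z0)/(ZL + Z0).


gamma = (43.890 - 50.000) / (43.890 + 50.000) = -0.06508

-0.06508


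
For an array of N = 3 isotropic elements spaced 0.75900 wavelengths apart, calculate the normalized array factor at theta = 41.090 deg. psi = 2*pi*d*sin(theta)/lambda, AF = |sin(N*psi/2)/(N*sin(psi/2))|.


psi = 2*pi*0.75900*sin(41.090 deg) = 3.134354 rad
AF = |sin(3*3.134354/2) / (3*sin(3.134354/2))| = 0.3333

0.3333


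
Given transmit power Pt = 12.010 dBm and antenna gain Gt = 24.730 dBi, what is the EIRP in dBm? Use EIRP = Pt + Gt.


EIRP = Pt + Gt = 12.010 + 24.730 = 36.74 dBm

36.74 dBm


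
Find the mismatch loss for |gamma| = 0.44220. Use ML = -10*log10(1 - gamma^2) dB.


ML = -10 * log10(1 - 0.44220^2) = -10 * log10(0.80445916) = 0.9450 dB

0.9450 dB


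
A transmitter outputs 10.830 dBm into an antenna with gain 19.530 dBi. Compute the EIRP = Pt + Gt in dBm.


EIRP = Pt + Gt = 10.830 + 19.530 = 30.36 dBm

30.36 dBm


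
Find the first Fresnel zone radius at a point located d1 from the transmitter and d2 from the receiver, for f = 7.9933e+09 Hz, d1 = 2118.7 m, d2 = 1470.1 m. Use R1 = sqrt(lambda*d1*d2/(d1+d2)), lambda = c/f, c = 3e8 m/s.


lambda = c / f = 3.0000e+08 / 7.9933e+09 = 0.03753143 m
R1 = sqrt(0.03753143 * 2118.7 * 1470.1 / (2118.7 + 1470.1)) = 5.707 m

5.707 m


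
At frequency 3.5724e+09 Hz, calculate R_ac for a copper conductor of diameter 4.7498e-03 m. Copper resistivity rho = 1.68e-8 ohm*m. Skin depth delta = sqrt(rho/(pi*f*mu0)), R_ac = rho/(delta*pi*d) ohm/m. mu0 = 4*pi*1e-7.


delta = sqrt(1.68e-8 / (pi * 3.5724e+09 * 4*pi*1e-7)) = 1.091427e-06 m
R_ac = 1.68e-8 / (1.091427e-06 * pi * 4.7498e-03) = 1.032 ohm/m

1.032 ohm/m


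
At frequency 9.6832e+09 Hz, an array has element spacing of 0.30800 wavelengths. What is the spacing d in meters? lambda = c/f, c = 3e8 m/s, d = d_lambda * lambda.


lambda = c / f = 3.0000e+08 / 9.6832e+09 = 0.03098149 m
d = 0.30800 * 0.03098149 = 9.542e-03 m

9.542e-03 m


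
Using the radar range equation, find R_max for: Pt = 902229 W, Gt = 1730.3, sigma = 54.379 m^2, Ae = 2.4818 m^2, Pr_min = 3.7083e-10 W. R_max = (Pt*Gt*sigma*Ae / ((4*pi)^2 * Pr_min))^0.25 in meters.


R^4 = 902229*1730.3*54.379*2.4818 / ((4*pi)^2 * 3.7083e-10) = 3.597838e+18
R_max = 3.597838e+18^0.25 = 43552 m

43552 m


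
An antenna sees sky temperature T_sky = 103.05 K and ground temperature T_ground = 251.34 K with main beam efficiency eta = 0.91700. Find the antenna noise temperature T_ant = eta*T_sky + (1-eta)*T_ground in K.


T_ant = 0.91700 * 103.05 + (1 - 0.91700) * 251.34 = 115.4 K

115.4 K


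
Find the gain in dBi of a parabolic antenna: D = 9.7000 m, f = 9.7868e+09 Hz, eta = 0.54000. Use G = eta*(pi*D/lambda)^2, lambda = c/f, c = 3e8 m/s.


lambda = c / f = 3.0000e+08 / 9.7868e+09 = 0.03065353 m
G_linear = 0.54000 * (pi * 9.7000 / 0.03065353)^2 = 533673.9
G_dBi = 10 * log10(533673.9) = 57.27 dBi

57.27 dBi


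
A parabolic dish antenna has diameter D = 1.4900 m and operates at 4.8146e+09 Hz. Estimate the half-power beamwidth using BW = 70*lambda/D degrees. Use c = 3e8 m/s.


lambda = c / f = 3.0000e+08 / 4.8146e+09 = 0.06231047 m
BW = 70 * 0.06231047 / 1.4900 = 2.927 deg

2.927 deg


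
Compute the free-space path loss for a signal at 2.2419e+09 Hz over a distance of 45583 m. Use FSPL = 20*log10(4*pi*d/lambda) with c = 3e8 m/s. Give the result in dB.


lambda = c / f = 3.0000e+08 / 2.2419e+09 = 0.1338151 m
FSPL = 20 * log10(4*pi*45583/0.1338151) = 132.6 dB

132.6 dB


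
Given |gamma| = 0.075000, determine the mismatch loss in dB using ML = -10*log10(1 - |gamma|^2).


ML = -10 * log10(1 - 0.075000^2) = -10 * log10(0.994375) = 0.02450 dB

0.02450 dB


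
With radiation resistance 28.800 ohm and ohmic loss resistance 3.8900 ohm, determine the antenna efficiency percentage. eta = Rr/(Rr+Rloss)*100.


eta = 28.800 / (28.800 + 3.8900) * 100 = 88.10%

88.10%


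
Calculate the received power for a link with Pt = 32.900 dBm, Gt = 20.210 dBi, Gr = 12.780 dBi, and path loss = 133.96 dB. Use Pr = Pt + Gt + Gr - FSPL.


Pr = 32.900 + 20.210 + 12.780 - 133.96 = -68.07 dBm

-68.07 dBm


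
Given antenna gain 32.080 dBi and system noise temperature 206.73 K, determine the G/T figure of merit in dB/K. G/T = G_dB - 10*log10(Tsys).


G/T = 32.080 - 10*log10(206.73) = 32.080 - 23.15404 = 8.926 dB/K

8.926 dB/K


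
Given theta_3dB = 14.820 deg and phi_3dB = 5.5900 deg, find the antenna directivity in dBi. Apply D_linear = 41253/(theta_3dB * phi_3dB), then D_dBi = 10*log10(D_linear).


D_linear = 41253 / (14.820 * 5.5900) = 497.9612
D_dBi = 10 * log10(497.9612) = 26.97 dBi

26.97 dBi


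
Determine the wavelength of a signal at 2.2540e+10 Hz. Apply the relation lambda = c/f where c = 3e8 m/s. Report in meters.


lambda = c / f = 3.0000e+08 / 2.2540e+10 = 0.01331 m

0.01331 m


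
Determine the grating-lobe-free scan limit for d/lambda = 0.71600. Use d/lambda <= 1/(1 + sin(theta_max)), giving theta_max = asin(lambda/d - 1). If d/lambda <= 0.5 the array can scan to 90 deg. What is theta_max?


lambda/d - 1 = 1/0.71600 - 1 = 0.3966480
theta_max = asin(0.3966480) = 23.37 deg

23.37 deg


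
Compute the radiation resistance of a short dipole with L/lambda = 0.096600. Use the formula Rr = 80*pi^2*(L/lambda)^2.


Rr = 80 * pi^2 * (0.096600)^2 = 80 * 9.869604 * 9.331560e-03 = 7.368 ohm

7.368 ohm


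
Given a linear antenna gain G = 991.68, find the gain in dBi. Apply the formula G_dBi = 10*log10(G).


G_dBi = 10 * log10(991.68) = 29.96 dBi

29.96 dBi


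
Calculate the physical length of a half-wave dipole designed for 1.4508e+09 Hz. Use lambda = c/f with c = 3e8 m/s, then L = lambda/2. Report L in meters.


lambda = c / f = 3.0000e+08 / 1.4508e+09 = 0.2067825 m
L = lambda / 2 = 0.2067825 / 2 = 0.1034 m

0.1034 m


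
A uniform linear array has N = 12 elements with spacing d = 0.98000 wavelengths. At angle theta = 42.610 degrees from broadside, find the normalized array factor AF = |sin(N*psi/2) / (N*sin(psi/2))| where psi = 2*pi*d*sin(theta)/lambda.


psi = 2*pi*0.98000*sin(42.610 deg) = 4.168669 rad
AF = |sin(12*4.168669/2) / (12*sin(4.168669/2))| = 0.01152

0.01152


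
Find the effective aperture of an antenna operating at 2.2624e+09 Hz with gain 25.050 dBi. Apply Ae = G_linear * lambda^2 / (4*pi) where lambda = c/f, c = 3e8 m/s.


lambda = c / f = 3.0000e+08 / 2.2624e+09 = 0.1326025 m
G_linear = 10^(25.050/10) = 319.8895
Ae = G_linear * lambda^2 / (4*pi) = 319.8895 * 0.1326025^2 / (4*pi) = 0.4476 m^2

0.4476 m^2


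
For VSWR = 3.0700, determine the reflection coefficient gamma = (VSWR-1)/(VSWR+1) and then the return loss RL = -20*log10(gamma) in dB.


gamma = (3.0700 - 1) / (3.0700 + 1) = 0.5085995
RL = -20 * log10(0.5085995) = 5.872 dB

5.872 dB


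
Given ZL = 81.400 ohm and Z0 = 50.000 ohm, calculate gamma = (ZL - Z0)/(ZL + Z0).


gamma = (81.400 - 50.000) / (81.400 + 50.000) = 0.2390

0.2390


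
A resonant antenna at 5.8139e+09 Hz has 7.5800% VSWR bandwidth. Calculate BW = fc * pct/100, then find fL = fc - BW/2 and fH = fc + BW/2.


BW = 5.8139e+09 * 7.5800/100 = 4.406936e+08 Hz
fL = 5.8139e+09 - 4.406936e+08/2 = 5.594e+09 Hz
fH = 5.8139e+09 + 4.406936e+08/2 = 6.034e+09 Hz

BW=4.407e+08 Hz, fL=5.594e+09 Hz, fH=6.034e+09 Hz


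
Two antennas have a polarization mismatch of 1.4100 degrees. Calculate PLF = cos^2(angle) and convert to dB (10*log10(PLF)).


PLF_linear = cos^2(1.4100 deg) = 0.9993945
PLF_dB = 10 * log10(0.9993945) = -2.630e-03 dB

-2.630e-03 dB


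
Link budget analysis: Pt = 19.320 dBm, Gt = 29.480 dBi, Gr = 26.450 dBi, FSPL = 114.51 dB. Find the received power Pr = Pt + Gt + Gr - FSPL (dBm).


Pr = 19.320 + 29.480 + 26.450 - 114.51 = -39.26 dBm

-39.26 dBm


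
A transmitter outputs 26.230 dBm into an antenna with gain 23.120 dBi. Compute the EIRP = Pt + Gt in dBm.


EIRP = Pt + Gt = 26.230 + 23.120 = 49.35 dBm

49.35 dBm


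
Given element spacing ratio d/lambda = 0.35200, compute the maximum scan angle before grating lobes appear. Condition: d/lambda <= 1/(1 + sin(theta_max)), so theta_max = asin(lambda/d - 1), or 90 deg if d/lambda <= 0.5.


lambda/d - 1 = 1/0.35200 - 1 = 1.840909 >= 1
d/lambda <= 0.5, so the array can scan to endfire without grating lobes: theta_max = 90 deg

90 deg


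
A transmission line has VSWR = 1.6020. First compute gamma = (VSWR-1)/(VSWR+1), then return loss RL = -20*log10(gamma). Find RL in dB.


gamma = (1.6020 - 1) / (1.6020 + 1) = 0.2313605
RL = -20 * log10(0.2313605) = 12.71 dB

12.71 dB


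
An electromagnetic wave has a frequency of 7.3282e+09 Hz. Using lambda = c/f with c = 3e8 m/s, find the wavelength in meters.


lambda = c / f = 3.0000e+08 / 7.3282e+09 = 0.04094 m

0.04094 m


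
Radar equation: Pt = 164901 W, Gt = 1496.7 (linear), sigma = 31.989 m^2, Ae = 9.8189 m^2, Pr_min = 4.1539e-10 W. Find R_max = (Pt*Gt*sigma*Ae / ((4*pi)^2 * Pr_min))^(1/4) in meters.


R^4 = 164901*1496.7*31.989*9.8189 / ((4*pi)^2 * 4.1539e-10) = 1.181805e+18
R_max = 1.181805e+18^0.25 = 32971 m

32971 m


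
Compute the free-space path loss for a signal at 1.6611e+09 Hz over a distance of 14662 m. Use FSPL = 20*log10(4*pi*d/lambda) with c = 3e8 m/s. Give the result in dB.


lambda = c / f = 3.0000e+08 / 1.6611e+09 = 0.1806032 m
FSPL = 20 * log10(4*pi*14662/0.1806032) = 120.2 dB

120.2 dB


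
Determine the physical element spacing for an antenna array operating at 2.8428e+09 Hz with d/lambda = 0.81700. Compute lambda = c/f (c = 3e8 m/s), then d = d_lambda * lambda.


lambda = c / f = 3.0000e+08 / 2.8428e+09 = 0.1055298 m
d = 0.81700 * 0.1055298 = 0.08622 m

0.08622 m


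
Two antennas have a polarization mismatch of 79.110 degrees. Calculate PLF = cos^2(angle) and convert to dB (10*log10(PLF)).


PLF_linear = cos^2(79.110 deg) = 0.03569230
PLF_dB = 10 * log10(0.03569230) = -14.47 dB

-14.47 dB


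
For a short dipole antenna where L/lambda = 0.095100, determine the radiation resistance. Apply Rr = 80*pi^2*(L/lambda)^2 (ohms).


Rr = 80 * pi^2 * (0.095100)^2 = 80 * 9.869604 * 9.044010e-03 = 7.141 ohm

7.141 ohm


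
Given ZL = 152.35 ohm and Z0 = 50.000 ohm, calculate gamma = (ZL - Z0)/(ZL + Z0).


gamma = (152.35 - 50.000) / (152.35 + 50.000) = 0.5058

0.5058


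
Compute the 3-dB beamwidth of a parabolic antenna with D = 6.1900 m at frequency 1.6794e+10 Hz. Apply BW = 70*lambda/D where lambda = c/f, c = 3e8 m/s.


lambda = c / f = 3.0000e+08 / 1.6794e+10 = 0.01786352 m
BW = 70 * 0.01786352 / 6.1900 = 0.2020 deg

0.2020 deg


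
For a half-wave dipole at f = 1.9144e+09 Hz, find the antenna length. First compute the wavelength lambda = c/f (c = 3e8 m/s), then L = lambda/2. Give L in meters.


lambda = c / f = 3.0000e+08 / 1.9144e+09 = 0.1567071 m
L = lambda / 2 = 0.1567071 / 2 = 0.07835 m

0.07835 m


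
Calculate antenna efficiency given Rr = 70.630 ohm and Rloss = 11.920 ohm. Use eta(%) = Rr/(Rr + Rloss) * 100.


eta = 70.630 / (70.630 + 11.920) * 100 = 85.56%

85.56%


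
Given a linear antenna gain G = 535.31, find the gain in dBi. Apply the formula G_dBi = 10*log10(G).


G_dBi = 10 * log10(535.31) = 27.29 dBi

27.29 dBi


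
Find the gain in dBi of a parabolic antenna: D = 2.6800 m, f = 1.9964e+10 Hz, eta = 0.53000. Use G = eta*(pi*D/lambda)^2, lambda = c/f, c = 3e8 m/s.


lambda = c / f = 3.0000e+08 / 1.9964e+10 = 0.01502705 m
G_linear = 0.53000 * (pi * 2.6800 / 0.01502705)^2 = 166378.7
G_dBi = 10 * log10(166378.7) = 52.21 dBi

52.21 dBi


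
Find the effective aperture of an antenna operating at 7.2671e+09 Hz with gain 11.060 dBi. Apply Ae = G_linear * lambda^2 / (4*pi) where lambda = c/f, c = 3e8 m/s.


lambda = c / f = 3.0000e+08 / 7.2671e+09 = 0.04128194 m
G_linear = 10^(11.060/10) = 12.76439
Ae = G_linear * lambda^2 / (4*pi) = 12.76439 * 0.04128194^2 / (4*pi) = 1.731e-03 m^2

1.731e-03 m^2


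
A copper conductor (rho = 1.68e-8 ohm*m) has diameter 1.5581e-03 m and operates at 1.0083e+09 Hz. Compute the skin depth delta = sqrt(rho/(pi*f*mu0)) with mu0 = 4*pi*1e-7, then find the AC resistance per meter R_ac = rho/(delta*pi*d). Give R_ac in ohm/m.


delta = sqrt(1.68e-8 / (pi * 1.0083e+09 * 4*pi*1e-7)) = 2.054376e-06 m
R_ac = 1.68e-8 / (2.054376e-06 * pi * 1.5581e-03) = 1.671 ohm/m

1.671 ohm/m


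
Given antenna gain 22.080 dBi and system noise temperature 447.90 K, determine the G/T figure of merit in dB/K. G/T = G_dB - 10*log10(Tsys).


G/T = 22.080 - 10*log10(447.90) = 22.080 - 26.51181 = -4.432 dB/K

-4.432 dB/K


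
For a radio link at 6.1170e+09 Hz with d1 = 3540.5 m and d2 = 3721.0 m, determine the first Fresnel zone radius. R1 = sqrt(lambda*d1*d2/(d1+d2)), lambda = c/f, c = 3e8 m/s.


lambda = c / f = 3.0000e+08 / 6.1170e+09 = 0.04904365 m
R1 = sqrt(0.04904365 * 3540.5 * 3721.0 / (3540.5 + 3721.0)) = 9.433 m

9.433 m


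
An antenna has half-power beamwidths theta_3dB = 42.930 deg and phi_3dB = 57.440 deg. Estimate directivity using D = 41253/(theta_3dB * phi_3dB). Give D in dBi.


D_linear = 41253 / (42.930 * 57.440) = 16.72939
D_dBi = 10 * log10(16.72939) = 12.23 dBi

12.23 dBi


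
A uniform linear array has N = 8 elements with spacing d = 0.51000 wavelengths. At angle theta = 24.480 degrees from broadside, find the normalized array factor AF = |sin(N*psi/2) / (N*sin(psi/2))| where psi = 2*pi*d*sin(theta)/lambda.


psi = 2*pi*0.51000*sin(24.480 deg) = 1.327835 rad
AF = |sin(8*1.327835/2) / (8*sin(1.327835/2))| = 0.1675

0.1675


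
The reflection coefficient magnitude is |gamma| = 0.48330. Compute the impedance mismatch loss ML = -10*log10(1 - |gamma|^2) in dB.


ML = -10 * log10(1 - 0.48330^2) = -10 * log10(0.76642111) = 1.155 dB

1.155 dB


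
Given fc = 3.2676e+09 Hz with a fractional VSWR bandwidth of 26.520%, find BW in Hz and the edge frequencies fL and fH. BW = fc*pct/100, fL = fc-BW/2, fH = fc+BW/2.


BW = 3.2676e+09 * 26.520/100 = 8.665675e+08 Hz
fL = 3.2676e+09 - 8.665675e+08/2 = 2.834e+09 Hz
fH = 3.2676e+09 + 8.665675e+08/2 = 3.701e+09 Hz

BW=8.666e+08 Hz, fL=2.834e+09 Hz, fH=3.701e+09 Hz


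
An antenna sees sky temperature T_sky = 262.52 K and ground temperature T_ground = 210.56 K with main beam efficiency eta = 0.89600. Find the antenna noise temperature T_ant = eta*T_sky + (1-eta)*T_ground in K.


T_ant = 0.89600 * 262.52 + (1 - 0.89600) * 210.56 = 257.1 K

257.1 K


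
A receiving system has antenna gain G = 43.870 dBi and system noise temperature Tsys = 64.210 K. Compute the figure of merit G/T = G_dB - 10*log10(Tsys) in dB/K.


G/T = 43.870 - 10*log10(64.210) = 43.870 - 18.07603 = 25.79 dB/K

25.79 dB/K


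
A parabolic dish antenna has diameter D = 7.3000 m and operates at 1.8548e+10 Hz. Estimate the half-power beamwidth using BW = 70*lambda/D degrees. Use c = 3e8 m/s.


lambda = c / f = 3.0000e+08 / 1.8548e+10 = 0.01617425 m
BW = 70 * 0.01617425 / 7.3000 = 0.1551 deg

0.1551 deg


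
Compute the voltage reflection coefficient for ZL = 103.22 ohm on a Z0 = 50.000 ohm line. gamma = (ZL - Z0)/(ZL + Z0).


gamma = (103.22 - 50.000) / (103.22 + 50.000) = 0.3473

0.3473


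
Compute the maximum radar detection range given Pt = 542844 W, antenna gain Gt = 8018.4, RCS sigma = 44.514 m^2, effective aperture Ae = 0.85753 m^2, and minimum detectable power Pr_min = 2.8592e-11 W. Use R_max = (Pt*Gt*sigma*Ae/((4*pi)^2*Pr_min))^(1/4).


R^4 = 542844*8018.4*44.514*0.85753 / ((4*pi)^2 * 2.8592e-11) = 3.679971e+19
R_max = 3.679971e+19^0.25 = 77886 m

77886 m


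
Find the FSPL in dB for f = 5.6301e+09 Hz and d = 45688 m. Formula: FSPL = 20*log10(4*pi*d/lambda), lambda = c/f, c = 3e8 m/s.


lambda = c / f = 3.0000e+08 / 5.6301e+09 = 0.05328502 m
FSPL = 20 * log10(4*pi*45688/0.05328502) = 140.6 dB

140.6 dB


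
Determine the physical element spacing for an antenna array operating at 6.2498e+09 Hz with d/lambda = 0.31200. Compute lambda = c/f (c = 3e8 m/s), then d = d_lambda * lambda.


lambda = c / f = 3.0000e+08 / 6.2498e+09 = 0.04800154 m
d = 0.31200 * 0.04800154 = 0.01498 m

0.01498 m


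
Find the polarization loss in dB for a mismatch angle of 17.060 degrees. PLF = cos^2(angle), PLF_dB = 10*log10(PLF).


PLF_linear = cos^2(17.060 deg) = 0.9139323
PLF_dB = 10 * log10(0.9139323) = -0.3909 dB

-0.3909 dB


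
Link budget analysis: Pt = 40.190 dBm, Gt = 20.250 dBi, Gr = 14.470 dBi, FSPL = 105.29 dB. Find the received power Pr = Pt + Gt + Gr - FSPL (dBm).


Pr = 40.190 + 20.250 + 14.470 - 105.29 = -30.38 dBm

-30.38 dBm


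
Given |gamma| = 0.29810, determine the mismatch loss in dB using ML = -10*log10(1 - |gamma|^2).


ML = -10 * log10(1 - 0.29810^2) = -10 * log10(0.91113639) = 0.4042 dB

0.4042 dB


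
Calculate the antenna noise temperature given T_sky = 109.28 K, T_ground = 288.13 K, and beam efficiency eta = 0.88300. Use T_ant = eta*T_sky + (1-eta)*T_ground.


T_ant = 0.88300 * 109.28 + (1 - 0.88300) * 288.13 = 130.2 K

130.2 K


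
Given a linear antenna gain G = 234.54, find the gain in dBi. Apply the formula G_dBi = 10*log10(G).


G_dBi = 10 * log10(234.54) = 23.70 dBi

23.70 dBi


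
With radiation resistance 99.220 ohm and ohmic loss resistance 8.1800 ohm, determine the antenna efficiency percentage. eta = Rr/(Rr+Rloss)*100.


eta = 99.220 / (99.220 + 8.1800) * 100 = 92.38%

92.38%


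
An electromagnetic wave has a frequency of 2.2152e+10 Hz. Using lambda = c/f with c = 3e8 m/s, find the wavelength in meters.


lambda = c / f = 3.0000e+08 / 2.2152e+10 = 0.01354 m

0.01354 m


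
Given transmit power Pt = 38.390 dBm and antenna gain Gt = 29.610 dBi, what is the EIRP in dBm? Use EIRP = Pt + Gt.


EIRP = Pt + Gt = 38.390 + 29.610 = 68.00 dBm

68.00 dBm


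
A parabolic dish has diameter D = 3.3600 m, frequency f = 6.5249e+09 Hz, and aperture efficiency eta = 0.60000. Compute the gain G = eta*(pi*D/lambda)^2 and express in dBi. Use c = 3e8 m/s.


lambda = c / f = 3.0000e+08 / 6.5249e+09 = 0.04597772 m
G_linear = 0.60000 * (pi * 3.3600 / 0.04597772)^2 = 31625.30
G_dBi = 10 * log10(31625.30) = 45.00 dBi

45.00 dBi


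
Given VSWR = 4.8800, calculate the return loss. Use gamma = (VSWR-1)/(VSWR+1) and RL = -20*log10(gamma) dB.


gamma = (4.8800 - 1) / (4.8800 + 1) = 0.6598639
RL = -20 * log10(0.6598639) = 3.611 dB

3.611 dB


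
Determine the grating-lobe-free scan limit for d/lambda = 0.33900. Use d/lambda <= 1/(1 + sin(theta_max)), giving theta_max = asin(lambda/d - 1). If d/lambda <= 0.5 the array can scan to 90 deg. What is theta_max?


lambda/d - 1 = 1/0.33900 - 1 = 1.949853 >= 1
d/lambda <= 0.5, so the array can scan to endfire without grating lobes: theta_max = 90 deg

90 deg


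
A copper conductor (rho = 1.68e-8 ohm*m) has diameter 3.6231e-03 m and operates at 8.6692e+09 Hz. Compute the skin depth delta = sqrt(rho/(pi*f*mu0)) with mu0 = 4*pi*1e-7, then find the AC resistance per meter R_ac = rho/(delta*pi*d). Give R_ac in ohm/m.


delta = sqrt(1.68e-8 / (pi * 8.6692e+09 * 4*pi*1e-7)) = 7.006244e-07 m
R_ac = 1.68e-8 / (7.006244e-07 * pi * 3.6231e-03) = 2.107 ohm/m

2.107 ohm/m


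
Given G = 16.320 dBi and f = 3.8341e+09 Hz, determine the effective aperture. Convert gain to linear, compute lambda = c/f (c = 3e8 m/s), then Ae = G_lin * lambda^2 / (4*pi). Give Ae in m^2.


lambda = c / f = 3.0000e+08 / 3.8341e+09 = 0.07824522 m
G_linear = 10^(16.320/10) = 42.85485
Ae = G_linear * lambda^2 / (4*pi) = 42.85485 * 0.07824522^2 / (4*pi) = 0.02088 m^2

0.02088 m^2


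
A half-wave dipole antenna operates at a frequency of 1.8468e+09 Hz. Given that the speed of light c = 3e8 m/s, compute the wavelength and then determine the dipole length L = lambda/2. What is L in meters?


lambda = c / f = 3.0000e+08 / 1.8468e+09 = 0.1624431 m
L = lambda / 2 = 0.1624431 / 2 = 0.08122 m

0.08122 m


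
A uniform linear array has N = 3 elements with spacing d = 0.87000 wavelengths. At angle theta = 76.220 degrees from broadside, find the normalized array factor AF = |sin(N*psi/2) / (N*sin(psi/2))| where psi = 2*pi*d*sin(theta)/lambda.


psi = 2*pi*0.87000*sin(76.220 deg) = 5.309035 rad
AF = |sin(3*5.309035/2) / (3*sin(5.309035/2))| = 0.7079

0.7079


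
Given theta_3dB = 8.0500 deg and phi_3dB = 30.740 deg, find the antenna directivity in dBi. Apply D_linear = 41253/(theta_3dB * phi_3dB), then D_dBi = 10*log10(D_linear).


D_linear = 41253 / (8.0500 * 30.740) = 166.7078
D_dBi = 10 * log10(166.7078) = 22.22 dBi

22.22 dBi


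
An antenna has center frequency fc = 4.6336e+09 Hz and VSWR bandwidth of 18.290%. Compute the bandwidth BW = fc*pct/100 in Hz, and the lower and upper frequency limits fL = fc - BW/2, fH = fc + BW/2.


BW = 4.6336e+09 * 18.290/100 = 8.474854e+08 Hz
fL = 4.6336e+09 - 8.474854e+08/2 = 4.210e+09 Hz
fH = 4.6336e+09 + 8.474854e+08/2 = 5.057e+09 Hz

BW=8.475e+08 Hz, fL=4.210e+09 Hz, fH=5.057e+09 Hz


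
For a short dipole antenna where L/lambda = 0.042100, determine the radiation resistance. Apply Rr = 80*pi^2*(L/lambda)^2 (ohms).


Rr = 80 * pi^2 * (0.042100)^2 = 80 * 9.869604 * 1.772410e-03 = 1.399 ohm

1.399 ohm


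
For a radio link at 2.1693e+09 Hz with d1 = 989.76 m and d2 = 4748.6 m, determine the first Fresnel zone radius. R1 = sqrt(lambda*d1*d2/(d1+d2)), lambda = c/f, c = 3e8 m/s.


lambda = c / f = 3.0000e+08 / 2.1693e+09 = 0.1382935 m
R1 = sqrt(0.1382935 * 989.76 * 4748.6 / (989.76 + 4748.6)) = 10.64 m

10.64 m


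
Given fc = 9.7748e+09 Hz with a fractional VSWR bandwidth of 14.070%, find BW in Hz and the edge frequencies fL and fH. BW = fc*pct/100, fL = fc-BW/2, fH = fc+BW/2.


BW = 9.7748e+09 * 14.070/100 = 1.375314e+09 Hz
fL = 9.7748e+09 - 1.375314e+09/2 = 9.087e+09 Hz
fH = 9.7748e+09 + 1.375314e+09/2 = 1.046e+10 Hz

BW=1.375e+09 Hz, fL=9.087e+09 Hz, fH=1.046e+10 Hz


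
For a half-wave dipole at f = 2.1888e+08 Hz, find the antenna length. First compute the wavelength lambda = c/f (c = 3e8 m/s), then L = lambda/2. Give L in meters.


lambda = c / f = 3.0000e+08 / 2.1888e+08 = 1.370614 m
L = lambda / 2 = 1.370614 / 2 = 0.6853 m

0.6853 m


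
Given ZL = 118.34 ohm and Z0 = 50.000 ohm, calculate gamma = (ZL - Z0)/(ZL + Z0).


gamma = (118.34 - 50.000) / (118.34 + 50.000) = 0.4060

0.4060


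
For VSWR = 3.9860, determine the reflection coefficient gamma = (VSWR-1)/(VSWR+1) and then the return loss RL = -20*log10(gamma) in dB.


gamma = (3.9860 - 1) / (3.9860 + 1) = 0.5988769
RL = -20 * log10(0.5988769) = 4.453 dB

4.453 dB


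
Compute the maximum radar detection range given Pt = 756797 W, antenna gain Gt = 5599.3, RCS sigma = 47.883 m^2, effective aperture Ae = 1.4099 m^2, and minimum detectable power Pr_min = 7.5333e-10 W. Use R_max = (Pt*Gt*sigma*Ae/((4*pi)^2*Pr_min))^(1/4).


R^4 = 756797*5599.3*47.883*1.4099 / ((4*pi)^2 * 7.5333e-10) = 2.404794e+18
R_max = 2.404794e+18^0.25 = 39379 m

39379 m


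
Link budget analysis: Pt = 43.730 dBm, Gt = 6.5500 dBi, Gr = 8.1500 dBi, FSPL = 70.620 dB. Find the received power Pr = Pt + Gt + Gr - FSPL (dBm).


Pr = 43.730 + 6.5500 + 8.1500 - 70.620 = -12.19 dBm

-12.19 dBm


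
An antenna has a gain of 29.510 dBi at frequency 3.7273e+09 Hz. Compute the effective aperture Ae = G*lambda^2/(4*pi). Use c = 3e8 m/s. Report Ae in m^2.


lambda = c / f = 3.0000e+08 / 3.7273e+09 = 0.08048722 m
G_linear = 10^(29.510/10) = 893.3055
Ae = G_linear * lambda^2 / (4*pi) = 893.3055 * 0.08048722^2 / (4*pi) = 0.4605 m^2

0.4605 m^2


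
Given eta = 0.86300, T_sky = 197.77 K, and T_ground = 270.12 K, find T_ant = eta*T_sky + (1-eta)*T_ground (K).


T_ant = 0.86300 * 197.77 + (1 - 0.86300) * 270.12 = 207.7 K

207.7 K


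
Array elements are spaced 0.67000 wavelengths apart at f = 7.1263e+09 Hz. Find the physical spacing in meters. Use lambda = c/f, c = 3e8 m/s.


lambda = c / f = 3.0000e+08 / 7.1263e+09 = 0.04209758 m
d = 0.67000 * 0.04209758 = 0.02821 m

0.02821 m


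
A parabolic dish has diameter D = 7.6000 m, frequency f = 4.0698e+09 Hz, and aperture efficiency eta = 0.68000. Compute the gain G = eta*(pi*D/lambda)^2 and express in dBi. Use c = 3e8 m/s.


lambda = c / f = 3.0000e+08 / 4.0698e+09 = 0.07371370 m
G_linear = 0.68000 * (pi * 7.6000 / 0.07371370)^2 = 71341.04
G_dBi = 10 * log10(71341.04) = 48.53 dBi

48.53 dBi


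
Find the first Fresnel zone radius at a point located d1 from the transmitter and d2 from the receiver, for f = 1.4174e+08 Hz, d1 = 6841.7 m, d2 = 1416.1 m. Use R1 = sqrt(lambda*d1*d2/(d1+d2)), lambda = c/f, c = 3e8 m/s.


lambda = c / f = 3.0000e+08 / 1.4174e+08 = 2.116551 m
R1 = sqrt(2.116551 * 6841.7 * 1416.1 / (6841.7 + 1416.1)) = 49.83 m

49.83 m


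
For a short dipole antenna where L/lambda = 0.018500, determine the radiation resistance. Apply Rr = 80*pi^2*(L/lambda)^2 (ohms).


Rr = 80 * pi^2 * (0.018500)^2 = 80 * 9.869604 * 3.422500e-04 = 0.2702 ohm

0.2702 ohm


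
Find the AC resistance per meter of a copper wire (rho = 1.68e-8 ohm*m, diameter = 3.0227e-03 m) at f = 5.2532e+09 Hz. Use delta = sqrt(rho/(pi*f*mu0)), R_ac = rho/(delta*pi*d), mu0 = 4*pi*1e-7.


delta = sqrt(1.68e-8 / (pi * 5.2532e+09 * 4*pi*1e-7)) = 9.000421e-07 m
R_ac = 1.68e-8 / (9.000421e-07 * pi * 3.0227e-03) = 1.966 ohm/m

1.966 ohm/m


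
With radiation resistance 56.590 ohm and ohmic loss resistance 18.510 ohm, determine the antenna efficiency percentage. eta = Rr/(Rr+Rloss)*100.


eta = 56.590 / (56.590 + 18.510) * 100 = 75.35%

75.35%


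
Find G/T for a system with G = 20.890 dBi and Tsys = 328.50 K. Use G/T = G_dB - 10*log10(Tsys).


G/T = 20.890 - 10*log10(328.50) = 20.890 - 25.16535 = -4.275 dB/K

-4.275 dB/K


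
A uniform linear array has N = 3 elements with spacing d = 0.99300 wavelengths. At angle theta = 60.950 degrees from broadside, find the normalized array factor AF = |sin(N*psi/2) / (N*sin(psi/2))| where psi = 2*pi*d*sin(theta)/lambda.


psi = 2*pi*0.99300*sin(60.950 deg) = 5.454288 rad
AF = |sin(3*5.454288/2) / (3*sin(5.454288/2))| = 0.7838

0.7838


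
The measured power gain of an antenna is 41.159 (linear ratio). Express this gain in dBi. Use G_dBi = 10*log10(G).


G_dBi = 10 * log10(41.159) = 16.14 dBi

16.14 dBi


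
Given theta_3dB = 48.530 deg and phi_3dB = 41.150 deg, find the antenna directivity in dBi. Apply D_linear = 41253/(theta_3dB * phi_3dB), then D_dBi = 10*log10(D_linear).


D_linear = 41253 / (48.530 * 41.150) = 20.65739
D_dBi = 10 * log10(20.65739) = 13.15 dBi

13.15 dBi


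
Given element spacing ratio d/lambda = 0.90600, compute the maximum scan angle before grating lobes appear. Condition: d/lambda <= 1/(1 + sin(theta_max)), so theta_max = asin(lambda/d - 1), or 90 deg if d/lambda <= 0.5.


lambda/d - 1 = 1/0.90600 - 1 = 0.1037528
theta_max = asin(0.1037528) = 5.955 deg

5.955 deg


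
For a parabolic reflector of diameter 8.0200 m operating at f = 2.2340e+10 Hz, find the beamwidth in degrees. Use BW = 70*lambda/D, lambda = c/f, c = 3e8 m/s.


lambda = c / f = 3.0000e+08 / 2.2340e+10 = 0.01342883 m
BW = 70 * 0.01342883 / 8.0200 = 0.1172 deg

0.1172 deg
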